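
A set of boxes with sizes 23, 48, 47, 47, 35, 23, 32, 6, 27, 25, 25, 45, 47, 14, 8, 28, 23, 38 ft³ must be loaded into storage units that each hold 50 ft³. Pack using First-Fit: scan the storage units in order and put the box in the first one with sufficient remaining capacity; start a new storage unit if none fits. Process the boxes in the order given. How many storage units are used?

Put 23 ft³ in storage unit 1; 27 ft³ remain.
Put 48 ft³ in storage unit 2; 2 ft³ remain.
Put 47 ft³ in storage unit 3; 3 ft³ remain.
Put 47 ft³ in storage unit 4; 3 ft³ remain.
Put 35 ft³ in storage unit 5; 15 ft³ remain.
Put 23 ft³ in storage unit 1; 4 ft³ remain.
Put 32 ft³ in storage unit 6; 18 ft³ remain.
Put 6 ft³ in storage unit 5; 9 ft³ remain.
Put 27 ft³ in storage unit 7; 23 ft³ remain.
Put 25 ft³ in storage unit 8; 25 ft³ remain.
Put 25 ft³ in storage unit 8; 0 ft³ remain.
Put 45 ft³ in storage unit 9; 5 ft³ remain.
Put 47 ft³ in storage unit 10; 3 ft³ remain.
Put 14 ft³ in storage unit 6; 4 ft³ remain.
Put 8 ft³ in storage unit 5; 1 ft³ remain.
Put 28 ft³ in storage unit 11; 22 ft³ remain.
Put 23 ft³ in storage unit 7; 0 ft³ remain.
Put 38 ft³ in storage unit 12; 12 ft³ remain.
Final storage units: [23,23] [48] [47] [47] [35,6,8] [32,14] [27,23] [25,25] [45] [47] [28] [38].

12 storage units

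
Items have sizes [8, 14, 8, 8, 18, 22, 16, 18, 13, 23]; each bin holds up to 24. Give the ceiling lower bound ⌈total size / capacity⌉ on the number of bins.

Total size = 8 + 14 + 8 + 8 + 18 + 22 + 16 + 18 + 13 + 23 = 148.
⌈148 / 24⌉ = 7.

7 bins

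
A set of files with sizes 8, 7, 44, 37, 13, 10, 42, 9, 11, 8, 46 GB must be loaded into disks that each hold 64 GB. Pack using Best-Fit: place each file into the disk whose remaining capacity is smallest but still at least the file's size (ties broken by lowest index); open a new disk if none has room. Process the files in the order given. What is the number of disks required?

4 disks

8 GB → disk 1 (remaining 56 GB)
7 GB → disk 1 (remaining 49 GB)
44 GB → disk 1 (remaining 5 GB)
37 GB → disk 2 (remaining 27 GB)
13 GB → disk 2 (remaining 14 GB)
10 GB → disk 2 (remaining 4 GB)
42 GB → disk 3 (remaining 22 GB)
9 GB → disk 3 (remaining 13 GB)
11 GB → disk 3 (remaining 2 GB)
8 GB → disk 4 (remaining 56 GB)
46 GB → disk 4 (remaining 10 GB)
Final disks: [8,7,44] [37,13,10] [42,9,11] [8,46].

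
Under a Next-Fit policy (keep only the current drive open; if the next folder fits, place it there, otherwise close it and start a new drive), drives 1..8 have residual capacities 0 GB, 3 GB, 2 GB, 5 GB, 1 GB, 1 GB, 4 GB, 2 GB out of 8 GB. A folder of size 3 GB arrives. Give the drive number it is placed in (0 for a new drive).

Next-Fit only looks at drive 8, which has 2 GB free.
3 GB does not fit, so a new drive is opened.

0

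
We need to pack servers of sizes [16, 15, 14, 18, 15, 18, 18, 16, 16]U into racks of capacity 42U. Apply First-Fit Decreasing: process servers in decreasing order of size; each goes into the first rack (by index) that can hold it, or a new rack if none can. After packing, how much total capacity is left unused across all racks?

Sorted descending: 18, 18, 18, 16, 16, 16, 15, 15, 14.
rack 1: place 18U, 24U left
rack 1: place 18U, 6U left
rack 2: place 18U, 24U left
rack 2: place 16U, 8U left
rack 3: place 16U, 26U left
rack 3: place 16U, 10U left
rack 4: place 15U, 27U left
rack 4: place 15U, 12U left
rack 5: place 14U, 28U left
5 racks × 42U = 210U; used 146U; unused 64U.

64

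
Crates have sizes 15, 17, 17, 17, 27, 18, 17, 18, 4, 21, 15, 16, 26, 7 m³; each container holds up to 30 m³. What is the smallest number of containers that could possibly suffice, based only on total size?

8

Total size = 15 + 17 + 17 + 17 + 27 + 18 + 17 + 18 + 4 + 21 + 15 + 16 + 26 + 7 = 235 m³.
⌈235 / 30⌉ = 8.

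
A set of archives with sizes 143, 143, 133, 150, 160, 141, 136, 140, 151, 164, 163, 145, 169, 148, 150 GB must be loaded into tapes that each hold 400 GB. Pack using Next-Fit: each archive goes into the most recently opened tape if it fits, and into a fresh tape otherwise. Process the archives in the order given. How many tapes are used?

tape 1: place 143 GB, 257 GB left
tape 1: place 143 GB, 114 GB left
tape 2: place 133 GB, 267 GB left
tape 2: place 150 GB, 117 GB left
tape 3: place 160 GB, 240 GB left
tape 3: place 141 GB, 99 GB left
tape 4: place 136 GB, 264 GB left
tape 4: place 140 GB, 124 GB left
tape 5: place 151 GB, 249 GB left
tape 5: place 164 GB, 85 GB left
tape 6: place 163 GB, 237 GB left
tape 6: place 145 GB, 92 GB left
tape 7: place 169 GB, 231 GB left
tape 7: place 148 GB, 83 GB left
tape 8: place 150 GB, 250 GB left

8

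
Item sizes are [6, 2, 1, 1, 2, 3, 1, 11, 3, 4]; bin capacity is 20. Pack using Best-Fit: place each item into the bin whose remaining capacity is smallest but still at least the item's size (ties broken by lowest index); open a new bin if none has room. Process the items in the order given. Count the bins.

6 → bin 1 (remaining 14)
2 → bin 1 (remaining 12)
1 → bin 1 (remaining 11)
1 → bin 1 (remaining 10)
2 → bin 1 (remaining 8)
3 → bin 1 (remaining 5)
1 → bin 1 (remaining 4)
11 → bin 2 (remaining 9)
3 → bin 1 (remaining 1)
4 → bin 2 (remaining 5)

2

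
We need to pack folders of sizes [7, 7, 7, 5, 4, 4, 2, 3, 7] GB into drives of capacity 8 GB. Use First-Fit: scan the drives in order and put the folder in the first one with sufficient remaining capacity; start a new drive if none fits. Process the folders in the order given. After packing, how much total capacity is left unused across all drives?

10

drive 1: place 7 GB, 1 GB left
drive 2: place 7 GB, 1 GB left
drive 3: place 7 GB, 1 GB left
drive 4: place 5 GB, 3 GB left
drive 5: place 4 GB, 4 GB left
drive 5: place 4 GB, 0 GB left
drive 4: place 2 GB, 1 GB left
drive 6: place 3 GB, 5 GB left
drive 7: place 7 GB, 1 GB left
7 drives × 8 GB = 56 GB; used 46 GB; unused 10 GB.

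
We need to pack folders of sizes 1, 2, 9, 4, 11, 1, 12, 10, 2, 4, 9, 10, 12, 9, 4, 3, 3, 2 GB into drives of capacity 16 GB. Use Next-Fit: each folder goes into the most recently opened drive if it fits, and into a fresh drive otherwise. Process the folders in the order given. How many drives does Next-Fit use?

Put 1 GB in drive 1; 15 GB remain.
Put 2 GB in drive 1; 13 GB remain.
Put 9 GB in drive 1; 4 GB remain.
Put 4 GB in drive 1; 0 GB remain.
Put 11 GB in drive 2; 5 GB remain.
Put 1 GB in drive 2; 4 GB remain.
Put 12 GB in drive 3; 4 GB remain.
Put 10 GB in drive 4; 6 GB remain.
Put 2 GB in drive 4; 4 GB remain.
Put 4 GB in drive 4; 0 GB remain.
Put 9 GB in drive 5; 7 GB remain.
Put 10 GB in drive 6; 6 GB remain.
Put 12 GB in drive 7; 4 GB remain.
Put 9 GB in drive 8; 7 GB remain.
Put 4 GB in drive 8; 3 GB remain.
Put 3 GB in drive 8; 0 GB remain.
Put 3 GB in drive 9; 13 GB remain.
Put 2 GB in drive 9; 11 GB remain.
Final drives: [1,2,9,4] [11,1] [12] [10,2,4] [9] [10] [12] [9,4,3] [3,2].

9 drives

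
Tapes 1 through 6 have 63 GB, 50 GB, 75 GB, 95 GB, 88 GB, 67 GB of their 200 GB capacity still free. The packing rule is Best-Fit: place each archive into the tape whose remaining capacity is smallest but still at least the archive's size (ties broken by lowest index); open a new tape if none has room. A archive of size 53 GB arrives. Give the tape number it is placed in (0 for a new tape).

1

Tapes with room: tape 1 (63 GB), tape 3 (75 GB), tape 4 (95 GB), tape 5 (88 GB), tape 6 (67 GB).
Tightest fit is tape 1 with 63 GB free.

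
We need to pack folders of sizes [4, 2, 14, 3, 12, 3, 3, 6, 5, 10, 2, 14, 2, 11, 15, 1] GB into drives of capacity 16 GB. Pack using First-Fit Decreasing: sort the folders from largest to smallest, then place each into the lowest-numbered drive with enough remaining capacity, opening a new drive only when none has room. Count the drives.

7 drives

Sorted descending: 15, 14, 14, 12, 11, 10, 6, 5, 4, 3, 3, 3, 2, 2, 2, 1.
15 GB → drive 1 (remaining 1 GB)
14 GB → drive 2 (remaining 2 GB)
14 GB → drive 3 (remaining 2 GB)
12 GB → drive 4 (remaining 4 GB)
11 GB → drive 5 (remaining 5 GB)
10 GB → drive 6 (remaining 6 GB)
6 GB → drive 6 (remaining 0 GB)
5 GB → drive 5 (remaining 0 GB)
4 GB → drive 4 (remaining 0 GB)
3 GB → drive 7 (remaining 13 GB)
3 GB → drive 7 (remaining 10 GB)
3 GB → drive 7 (remaining 7 GB)
2 GB → drive 2 (remaining 0 GB)
2 GB → drive 3 (remaining 0 GB)
2 GB → drive 7 (remaining 5 GB)
1 GB → drive 1 (remaining 0 GB)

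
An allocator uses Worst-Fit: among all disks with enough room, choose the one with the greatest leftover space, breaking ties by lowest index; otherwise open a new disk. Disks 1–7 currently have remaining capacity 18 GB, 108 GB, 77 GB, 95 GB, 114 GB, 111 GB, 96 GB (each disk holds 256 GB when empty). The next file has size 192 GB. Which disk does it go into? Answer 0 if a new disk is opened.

No disk has ≥ 192 GB free, so a new disk is opened.

0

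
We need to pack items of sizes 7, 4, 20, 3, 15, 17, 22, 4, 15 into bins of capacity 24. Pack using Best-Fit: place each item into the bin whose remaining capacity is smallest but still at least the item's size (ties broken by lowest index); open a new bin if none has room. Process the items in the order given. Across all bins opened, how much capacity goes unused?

37

7 → bin 1 (remaining 17)
4 → bin 1 (remaining 13)
20 → bin 2 (remaining 4)
3 → bin 2 (remaining 1)
15 → bin 3 (remaining 9)
17 → bin 4 (remaining 7)
22 → bin 5 (remaining 2)
4 → bin 4 (remaining 3)
15 → bin 6 (remaining 9)
6 bins × 24 = 144; used 107; unused 37.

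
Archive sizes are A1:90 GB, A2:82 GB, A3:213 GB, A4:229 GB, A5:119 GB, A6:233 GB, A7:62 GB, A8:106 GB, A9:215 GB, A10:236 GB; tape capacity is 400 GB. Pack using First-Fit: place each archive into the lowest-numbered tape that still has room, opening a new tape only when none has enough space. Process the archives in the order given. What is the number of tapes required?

A1 (90 GB) → tape 1 (remaining 310 GB)
A2 (82 GB) → tape 1 (remaining 228 GB)
A3 (213 GB) → tape 1 (remaining 15 GB)
A4 (229 GB) → tape 2 (remaining 171 GB)
A5 (119 GB) → tape 2 (remaining 52 GB)
A6 (233 GB) → tape 3 (remaining 167 GB)
A7 (62 GB) → tape 3 (remaining 105 GB)
A8 (106 GB) → tape 4 (remaining 294 GB)
A9 (215 GB) → tape 4 (remaining 79 GB)
A10 (236 GB) → tape 5 (remaining 164 GB)

5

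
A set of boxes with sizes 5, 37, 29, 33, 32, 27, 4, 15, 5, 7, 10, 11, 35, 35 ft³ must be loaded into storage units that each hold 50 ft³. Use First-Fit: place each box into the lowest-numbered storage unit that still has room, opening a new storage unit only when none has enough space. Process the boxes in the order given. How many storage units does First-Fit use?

7

5 ft³ → storage unit 1 (remaining 45 ft³)
37 ft³ → storage unit 1 (remaining 8 ft³)
29 ft³ → storage unit 2 (remaining 21 ft³)
33 ft³ → storage unit 3 (remaining 17 ft³)
32 ft³ → storage unit 4 (remaining 18 ft³)
27 ft³ → storage unit 5 (remaining 23 ft³)
4 ft³ → storage unit 1 (remaining 4 ft³)
15 ft³ → storage unit 2 (remaining 6 ft³)
5 ft³ → storage unit 2 (remaining 1 ft³)
7 ft³ → storage unit 3 (remaining 10 ft³)
10 ft³ → storage unit 3 (remaining 0 ft³)
11 ft³ → storage unit 4 (remaining 7 ft³)
35 ft³ → storage unit 6 (remaining 15 ft³)
35 ft³ → storage unit 7 (remaining 15 ft³)
Final storage units: [5,37,4] [29,15,5] [33,7,10] [32,11] [27] [35] [35].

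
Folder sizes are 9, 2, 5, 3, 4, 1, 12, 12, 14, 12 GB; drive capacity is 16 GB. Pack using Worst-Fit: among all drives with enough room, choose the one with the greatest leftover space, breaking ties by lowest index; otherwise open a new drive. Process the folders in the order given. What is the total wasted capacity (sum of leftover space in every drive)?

9 GB → drive 1 (remaining 7 GB)
2 GB → drive 1 (remaining 5 GB)
5 GB → drive 1 (remaining 0 GB)
3 GB → drive 2 (remaining 13 GB)
4 GB → drive 2 (remaining 9 GB)
1 GB → drive 2 (remaining 8 GB)
12 GB → drive 3 (remaining 4 GB)
12 GB → drive 4 (remaining 4 GB)
14 GB → drive 5 (remaining 2 GB)
12 GB → drive 6 (remaining 4 GB)
6 drives × 16 GB = 96 GB; used 74 GB; unused 22 GB.

22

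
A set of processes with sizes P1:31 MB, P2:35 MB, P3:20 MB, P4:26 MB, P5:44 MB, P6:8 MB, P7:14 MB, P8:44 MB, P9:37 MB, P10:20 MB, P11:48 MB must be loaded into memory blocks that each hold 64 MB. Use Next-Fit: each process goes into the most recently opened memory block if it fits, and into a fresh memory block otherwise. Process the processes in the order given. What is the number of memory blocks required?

7 memory blocks

Put P1 (31 MB) in memory block 1; 33 MB remain.
Put P2 (35 MB) in memory block 2; 29 MB remain.
Put P3 (20 MB) in memory block 2; 9 MB remain.
Put P4 (26 MB) in memory block 3; 38 MB remain.
Put P5 (44 MB) in memory block 4; 20 MB remain.
Put P6 (8 MB) in memory block 4; 12 MB remain.
Put P7 (14 MB) in memory block 5; 50 MB remain.
Put P8 (44 MB) in memory block 5; 6 MB remain.
Put P9 (37 MB) in memory block 6; 27 MB remain.
Put P10 (20 MB) in memory block 6; 7 MB remain.
Put P11 (48 MB) in memory block 7; 16 MB remain.
Final memory blocks: [31] [35,20] [26] [44,8] [14,44] [37,20] [48].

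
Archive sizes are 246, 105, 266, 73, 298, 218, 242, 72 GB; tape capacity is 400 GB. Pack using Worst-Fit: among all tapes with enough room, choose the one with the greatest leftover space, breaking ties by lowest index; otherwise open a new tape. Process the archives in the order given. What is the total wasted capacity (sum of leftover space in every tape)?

480

246 GB → tape 1 (remaining 154 GB)
105 GB → tape 1 (remaining 49 GB)
266 GB → tape 2 (remaining 134 GB)
73 GB → tape 2 (remaining 61 GB)
298 GB → tape 3 (remaining 102 GB)
218 GB → tape 4 (remaining 182 GB)
242 GB → tape 5 (remaining 158 GB)
72 GB → tape 4 (remaining 110 GB)
5 tapes × 400 GB = 2000 GB; used 1520 GB; unused 480 GB.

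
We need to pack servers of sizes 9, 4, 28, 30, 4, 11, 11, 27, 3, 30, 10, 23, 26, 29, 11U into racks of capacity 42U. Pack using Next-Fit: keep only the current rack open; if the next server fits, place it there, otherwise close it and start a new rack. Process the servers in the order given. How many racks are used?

9U → rack 1 (remaining 33U)
4U → rack 1 (remaining 29U)
28U → rack 1 (remaining 1U)
30U → rack 2 (remaining 12U)
4U → rack 2 (remaining 8U)
11U → rack 3 (remaining 31U)
11U → rack 3 (remaining 20U)
27U → rack 4 (remaining 15U)
3U → rack 4 (remaining 12U)
30U → rack 5 (remaining 12U)
10U → rack 5 (remaining 2U)
23U → rack 6 (remaining 19U)
26U → rack 7 (remaining 16U)
29U → rack 8 (remaining 13U)
11U → rack 8 (remaining 2U)
Final racks: [9,4,28] [30,4] [11,11] [27,3] [30,10] [23] [26] [29,11].

8 racks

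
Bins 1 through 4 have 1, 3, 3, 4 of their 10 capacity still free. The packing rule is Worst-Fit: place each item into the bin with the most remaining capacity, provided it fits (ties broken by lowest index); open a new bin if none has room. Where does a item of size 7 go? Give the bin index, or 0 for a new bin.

No bin has ≥ 7 free, so a new bin is opened.

0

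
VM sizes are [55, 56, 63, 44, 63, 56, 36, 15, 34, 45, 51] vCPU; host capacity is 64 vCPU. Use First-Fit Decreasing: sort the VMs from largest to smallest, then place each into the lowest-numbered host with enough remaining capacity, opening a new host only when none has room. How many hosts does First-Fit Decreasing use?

10

Sorted descending: 63, 63, 56, 56, 55, 51, 45, 44, 36, 34, 15.
host 1: place 63 vCPU, 1 vCPU left
host 2: place 63 vCPU, 1 vCPU left
host 3: place 56 vCPU, 8 vCPU left
host 4: place 56 vCPU, 8 vCPU left
host 5: place 55 vCPU, 9 vCPU left
host 6: place 51 vCPU, 13 vCPU left
host 7: place 45 vCPU, 19 vCPU left
host 8: place 44 vCPU, 20 vCPU left
host 9: place 36 vCPU, 28 vCPU left
host 10: place 34 vCPU, 30 vCPU left
host 7: place 15 vCPU, 4 vCPU left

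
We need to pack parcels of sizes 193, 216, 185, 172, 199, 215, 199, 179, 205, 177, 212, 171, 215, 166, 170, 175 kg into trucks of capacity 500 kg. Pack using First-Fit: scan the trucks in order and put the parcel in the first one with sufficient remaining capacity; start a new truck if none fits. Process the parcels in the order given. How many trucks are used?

8 trucks

truck 1: place 193 kg, 307 kg left
truck 1: place 216 kg, 91 kg left
truck 2: place 185 kg, 315 kg left
truck 2: place 172 kg, 143 kg left
truck 3: place 199 kg, 301 kg left
truck 3: place 215 kg, 86 kg left
truck 4: place 199 kg, 301 kg left
truck 4: place 179 kg, 122 kg left
truck 5: place 205 kg, 295 kg left
truck 5: place 177 kg, 118 kg left
truck 6: place 212 kg, 288 kg left
truck 6: place 171 kg, 117 kg left
truck 7: place 215 kg, 285 kg left
truck 7: place 166 kg, 119 kg left
truck 8: place 170 kg, 330 kg left
truck 8: place 175 kg, 155 kg left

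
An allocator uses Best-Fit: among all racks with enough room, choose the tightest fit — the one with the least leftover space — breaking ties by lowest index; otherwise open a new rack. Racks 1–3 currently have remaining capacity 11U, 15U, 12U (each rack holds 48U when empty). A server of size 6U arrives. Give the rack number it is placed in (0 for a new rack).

1

Racks with room: rack 1 (11U), rack 2 (15U), rack 3 (12U).
Tightest fit is rack 1 with 11U free.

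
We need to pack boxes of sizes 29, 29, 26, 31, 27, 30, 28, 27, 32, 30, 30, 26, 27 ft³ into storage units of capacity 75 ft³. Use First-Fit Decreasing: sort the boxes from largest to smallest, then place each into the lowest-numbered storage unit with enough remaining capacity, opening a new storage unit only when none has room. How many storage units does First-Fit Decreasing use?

7 storage units

Sorted descending: 32, 31, 30, 30, 30, 29, 29, 28, 27, 27, 27, 26, 26.
storage unit 1: place 32 ft³, 43 ft³ left
storage unit 1: place 31 ft³, 12 ft³ left
storage unit 2: place 30 ft³, 45 ft³ left
storage unit 2: place 30 ft³, 15 ft³ left
storage unit 3: place 30 ft³, 45 ft³ left
storage unit 3: place 29 ft³, 16 ft³ left
storage unit 4: place 29 ft³, 46 ft³ left
storage unit 4: place 28 ft³, 18 ft³ left
storage unit 5: place 27 ft³, 48 ft³ left
storage unit 5: place 27 ft³, 21 ft³ left
storage unit 6: place 27 ft³, 48 ft³ left
storage unit 6: place 26 ft³, 22 ft³ left
storage unit 7: place 26 ft³, 49 ft³ left
Final storage units: [32,31] [30,30] [30,29] [29,28] [27,27] [27,26] [26].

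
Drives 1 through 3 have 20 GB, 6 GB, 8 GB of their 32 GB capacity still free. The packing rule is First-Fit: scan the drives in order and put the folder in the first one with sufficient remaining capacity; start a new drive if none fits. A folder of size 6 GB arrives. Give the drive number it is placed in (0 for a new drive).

Drives with room: drive 1 (20 GB), drive 2 (6 GB), drive 3 (8 GB).
The first with room is drive 1.

1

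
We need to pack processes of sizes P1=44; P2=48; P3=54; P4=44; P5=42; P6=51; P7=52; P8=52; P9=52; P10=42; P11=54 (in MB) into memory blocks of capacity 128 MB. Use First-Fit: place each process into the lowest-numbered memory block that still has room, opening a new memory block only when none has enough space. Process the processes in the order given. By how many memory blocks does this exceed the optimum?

First-Fit: [44,48] [54,44] [42,51] [52,52] [52,42] [54] → 6 memory blocks.
Total size 535 MB; any packing needs at least ⌈535/128⌉ = 5 memory blocks.
An optimal packing achieves that bound: [54,54] [52,52] [52,51] [48,44] [44,42,42] → 5 memory blocks.
Excess: 6 − 5 = 1.

1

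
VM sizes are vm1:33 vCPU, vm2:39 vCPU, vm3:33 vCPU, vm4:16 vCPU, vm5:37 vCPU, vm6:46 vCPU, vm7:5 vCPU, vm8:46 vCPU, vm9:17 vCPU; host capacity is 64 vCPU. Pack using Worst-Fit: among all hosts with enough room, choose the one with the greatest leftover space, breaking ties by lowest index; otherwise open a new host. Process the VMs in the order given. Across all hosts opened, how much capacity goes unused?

112

Put vm1 (33 vCPU) in host 1; 31 vCPU remain.
Put vm2 (39 vCPU) in host 2; 25 vCPU remain.
Put vm3 (33 vCPU) in host 3; 31 vCPU remain.
Put vm4 (16 vCPU) in host 1; 15 vCPU remain.
Put vm5 (37 vCPU) in host 4; 27 vCPU remain.
Put vm6 (46 vCPU) in host 5; 18 vCPU remain.
Put vm7 (5 vCPU) in host 3; 26 vCPU remain.
Put vm8 (46 vCPU) in host 6; 18 vCPU remain.
Put vm9 (17 vCPU) in host 4; 10 vCPU remain.
6 hosts × 64 vCPU = 384 vCPU; used 272 vCPU; unused 112 vCPU.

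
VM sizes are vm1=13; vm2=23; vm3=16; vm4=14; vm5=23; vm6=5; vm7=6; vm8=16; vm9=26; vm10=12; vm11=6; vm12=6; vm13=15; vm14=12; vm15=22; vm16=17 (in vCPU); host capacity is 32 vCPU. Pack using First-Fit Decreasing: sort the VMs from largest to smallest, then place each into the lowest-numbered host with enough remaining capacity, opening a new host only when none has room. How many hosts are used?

8 hosts

Sorted descending: 26, 23, 23, 22, 17, 16, 16, 15, 14, 13, 12, 12, 6, 6, 6, 5.
host 1: place 26 vCPU, 6 vCPU left
host 2: place 23 vCPU, 9 vCPU left
host 3: place 23 vCPU, 9 vCPU left
host 4: place 22 vCPU, 10 vCPU left
host 5: place 17 vCPU, 15 vCPU left
host 6: place 16 vCPU, 16 vCPU left
host 6: place 16 vCPU, 0 vCPU left
host 5: place 15 vCPU, 0 vCPU left
host 7: place 14 vCPU, 18 vCPU left
host 7: place 13 vCPU, 5 vCPU left
host 8: place 12 vCPU, 20 vCPU left
host 8: place 12 vCPU, 8 vCPU left
host 1: place 6 vCPU, 0 vCPU left
host 2: place 6 vCPU, 3 vCPU left
host 3: place 6 vCPU, 3 vCPU left
host 4: place 5 vCPU, 5 vCPU left
Final hosts: [26,6] [23,6] [23,6] [22,5] [17,15] [16,16] [14,13] [12,12].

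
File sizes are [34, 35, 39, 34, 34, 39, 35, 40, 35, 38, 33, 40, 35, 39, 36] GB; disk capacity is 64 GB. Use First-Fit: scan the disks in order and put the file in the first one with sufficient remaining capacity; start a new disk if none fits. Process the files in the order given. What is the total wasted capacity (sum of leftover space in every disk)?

414

Put 34 GB in disk 1; 30 GB remain.
Put 35 GB in disk 2; 29 GB remain.
Put 39 GB in disk 3; 25 GB remain.
Put 34 GB in disk 4; 30 GB remain.
Put 34 GB in disk 5; 30 GB remain.
Put 39 GB in disk 6; 25 GB remain.
Put 35 GB in disk 7; 29 GB remain.
Put 40 GB in disk 8; 24 GB remain.
Put 35 GB in disk 9; 29 GB remain.
Put 38 GB in disk 10; 26 GB remain.
Put 33 GB in disk 11; 31 GB remain.
Put 40 GB in disk 12; 24 GB remain.
Put 35 GB in disk 13; 29 GB remain.
Put 39 GB in disk 14; 25 GB remain.
Put 36 GB in disk 15; 28 GB remain.
15 disks × 64 GB = 960 GB; used 546 GB; unused 414 GB.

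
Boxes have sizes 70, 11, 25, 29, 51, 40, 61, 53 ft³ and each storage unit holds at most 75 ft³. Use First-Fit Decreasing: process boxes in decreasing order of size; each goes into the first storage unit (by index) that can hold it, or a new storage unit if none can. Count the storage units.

Sorted descending: 70, 61, 53, 51, 40, 29, 25, 11.
70 ft³ → storage unit 1 (remaining 5 ft³)
61 ft³ → storage unit 2 (remaining 14 ft³)
53 ft³ → storage unit 3 (remaining 22 ft³)
51 ft³ → storage unit 4 (remaining 24 ft³)
40 ft³ → storage unit 5 (remaining 35 ft³)
29 ft³ → storage unit 5 (remaining 6 ft³)
25 ft³ → storage unit 6 (remaining 50 ft³)
11 ft³ → storage unit 2 (remaining 3 ft³)
Final storage units: [70] [61,11] [53] [51] [40,29] [25].

6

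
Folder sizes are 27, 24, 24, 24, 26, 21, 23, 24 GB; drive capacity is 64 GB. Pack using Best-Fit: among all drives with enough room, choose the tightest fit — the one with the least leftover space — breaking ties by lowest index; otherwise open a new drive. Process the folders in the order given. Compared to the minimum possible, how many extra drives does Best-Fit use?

0

Best-Fit: [27,24] [24,24] [26,21] [23,24] → 4 drives.
Total size 193 GB; any packing needs at least ⌈193/64⌉ = 4 drives.
So 4 is already optimal.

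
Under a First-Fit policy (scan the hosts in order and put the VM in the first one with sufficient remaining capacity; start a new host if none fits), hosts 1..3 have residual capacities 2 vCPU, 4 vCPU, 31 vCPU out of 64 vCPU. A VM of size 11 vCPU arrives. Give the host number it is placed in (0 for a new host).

Hosts with room: host 3 (31 vCPU).
The first with room is host 3.

3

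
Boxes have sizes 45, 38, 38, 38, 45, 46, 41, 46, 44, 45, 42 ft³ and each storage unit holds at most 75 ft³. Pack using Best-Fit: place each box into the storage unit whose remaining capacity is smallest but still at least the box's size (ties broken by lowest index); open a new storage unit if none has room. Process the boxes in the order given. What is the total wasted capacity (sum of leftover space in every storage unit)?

45 ft³ → storage unit 1 (remaining 30 ft³)
38 ft³ → storage unit 2 (remaining 37 ft³)
38 ft³ → storage unit 3 (remaining 37 ft³)
38 ft³ → storage unit 4 (remaining 37 ft³)
45 ft³ → storage unit 5 (remaining 30 ft³)
46 ft³ → storage unit 6 (remaining 29 ft³)
41 ft³ → storage unit 7 (remaining 34 ft³)
46 ft³ → storage unit 8 (remaining 29 ft³)
44 ft³ → storage unit 9 (remaining 31 ft³)
45 ft³ → storage unit 10 (remaining 30 ft³)
42 ft³ → storage unit 11 (remaining 33 ft³)
11 storage units × 75 ft³ = 825 ft³; used 468 ft³; unused 357 ft³.

357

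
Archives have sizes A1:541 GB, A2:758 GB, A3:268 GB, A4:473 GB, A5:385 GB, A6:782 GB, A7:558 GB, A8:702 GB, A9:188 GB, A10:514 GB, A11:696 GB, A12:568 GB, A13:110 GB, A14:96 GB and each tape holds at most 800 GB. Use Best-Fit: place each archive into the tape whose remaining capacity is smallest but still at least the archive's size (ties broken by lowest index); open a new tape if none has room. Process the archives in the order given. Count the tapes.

tape 1: place A1 (541 GB), 259 GB left
tape 2: place A2 (758 GB), 42 GB left
tape 3: place A3 (268 GB), 532 GB left
tape 3: place A4 (473 GB), 59 GB left
tape 4: place A5 (385 GB), 415 GB left
tape 5: place A6 (782 GB), 18 GB left
tape 6: place A7 (558 GB), 242 GB left
tape 7: place A8 (702 GB), 98 GB left
tape 6: place A9 (188 GB), 54 GB left
tape 8: place A10 (514 GB), 286 GB left
tape 9: place A11 (696 GB), 104 GB left
tape 10: place A12 (568 GB), 232 GB left
tape 10: place A13 (110 GB), 122 GB left
tape 7: place A14 (96 GB), 2 GB left

10 tapes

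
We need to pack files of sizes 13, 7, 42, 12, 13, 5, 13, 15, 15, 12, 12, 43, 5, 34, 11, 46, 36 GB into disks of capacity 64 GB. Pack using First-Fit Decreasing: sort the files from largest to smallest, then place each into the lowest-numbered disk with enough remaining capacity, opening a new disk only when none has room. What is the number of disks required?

Sorted descending: 46, 43, 42, 36, 34, 15, 15, 13, 13, 13, 12, 12, 12, 11, 7, 5, 5.
disk 1: place 46 GB, 18 GB left
disk 2: place 43 GB, 21 GB left
disk 3: place 42 GB, 22 GB left
disk 4: place 36 GB, 28 GB left
disk 5: place 34 GB, 30 GB left
disk 1: place 15 GB, 3 GB left
disk 2: place 15 GB, 6 GB left
disk 3: place 13 GB, 9 GB left
disk 4: place 13 GB, 15 GB left
disk 4: place 13 GB, 2 GB left
disk 5: place 12 GB, 18 GB left
disk 5: place 12 GB, 6 GB left
disk 6: place 12 GB, 52 GB left
disk 6: place 11 GB, 41 GB left
disk 3: place 7 GB, 2 GB left
disk 2: place 5 GB, 1 GB left
disk 5: place 5 GB, 1 GB left
Final disks: [46,15] [43,15,5] [42,13,7] [36,13,13] [34,12,12,5] [12,11].

6 disks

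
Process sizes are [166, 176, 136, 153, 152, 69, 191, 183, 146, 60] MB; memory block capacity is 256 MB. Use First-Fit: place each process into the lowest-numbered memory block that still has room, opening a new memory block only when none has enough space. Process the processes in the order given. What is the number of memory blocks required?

166 MB → memory block 1 (remaining 90 MB)
176 MB → memory block 2 (remaining 80 MB)
136 MB → memory block 3 (remaining 120 MB)
153 MB → memory block 4 (remaining 103 MB)
152 MB → memory block 5 (remaining 104 MB)
69 MB → memory block 1 (remaining 21 MB)
191 MB → memory block 6 (remaining 65 MB)
183 MB → memory block 7 (remaining 73 MB)
146 MB → memory block 8 (remaining 110 MB)
60 MB → memory block 2 (remaining 20 MB)
Final memory blocks: [166,69] [176,60] [136] [153] [152] [191] [183] [146].

8 memory blocks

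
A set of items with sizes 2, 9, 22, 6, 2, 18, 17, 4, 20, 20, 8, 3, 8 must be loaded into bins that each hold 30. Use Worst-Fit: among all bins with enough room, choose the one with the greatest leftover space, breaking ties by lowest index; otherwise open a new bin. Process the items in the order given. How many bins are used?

6

Put 2 in bin 1; 28 remain.
Put 9 in bin 1; 19 remain.
Put 22 in bin 2; 8 remain.
Put 6 in bin 1; 13 remain.
Put 2 in bin 1; 11 remain.
Put 18 in bin 3; 12 remain.
Put 17 in bin 4; 13 remain.
Put 4 in bin 4; 9 remain.
Put 20 in bin 5; 10 remain.
Put 20 in bin 6; 10 remain.
Put 8 in bin 3; 4 remain.
Put 3 in bin 1; 8 remain.
Put 8 in bin 5; 2 remain.
Final bins: [2,9,6,2,3] [22] [18,8] [17,4] [20,8] [20].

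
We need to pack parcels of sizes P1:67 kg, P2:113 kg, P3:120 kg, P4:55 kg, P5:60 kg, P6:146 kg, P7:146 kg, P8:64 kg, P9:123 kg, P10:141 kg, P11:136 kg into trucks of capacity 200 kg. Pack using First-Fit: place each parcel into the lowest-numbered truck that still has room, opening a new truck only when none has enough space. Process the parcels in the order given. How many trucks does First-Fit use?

8

truck 1: place P1 (67 kg), 133 kg left
truck 1: place P2 (113 kg), 20 kg left
truck 2: place P3 (120 kg), 80 kg left
truck 2: place P4 (55 kg), 25 kg left
truck 3: place P5 (60 kg), 140 kg left
truck 4: place P6 (146 kg), 54 kg left
truck 5: place P7 (146 kg), 54 kg left
truck 3: place P8 (64 kg), 76 kg left
truck 6: place P9 (123 kg), 77 kg left
truck 7: place P10 (141 kg), 59 kg left
truck 8: place P11 (136 kg), 64 kg left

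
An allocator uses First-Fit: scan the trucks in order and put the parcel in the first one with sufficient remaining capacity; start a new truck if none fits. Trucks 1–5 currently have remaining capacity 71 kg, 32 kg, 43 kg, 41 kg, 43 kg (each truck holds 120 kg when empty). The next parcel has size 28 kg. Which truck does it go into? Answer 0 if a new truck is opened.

1

Trucks with room: truck 1 (71 kg), truck 2 (32 kg), truck 3 (43 kg), truck 4 (41 kg), truck 5 (43 kg).
The first with room is truck 1.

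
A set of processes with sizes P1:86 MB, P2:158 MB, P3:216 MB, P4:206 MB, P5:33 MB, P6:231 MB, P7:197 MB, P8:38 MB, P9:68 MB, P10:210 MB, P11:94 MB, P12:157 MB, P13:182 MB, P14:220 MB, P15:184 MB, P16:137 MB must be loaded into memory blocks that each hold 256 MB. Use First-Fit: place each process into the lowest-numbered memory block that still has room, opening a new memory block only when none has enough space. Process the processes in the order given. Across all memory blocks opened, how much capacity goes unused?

Put P1 (86 MB) in memory block 1; 170 MB remain.
Put P2 (158 MB) in memory block 1; 12 MB remain.
Put P3 (216 MB) in memory block 2; 40 MB remain.
Put P4 (206 MB) in memory block 3; 50 MB remain.
Put P5 (33 MB) in memory block 2; 7 MB remain.
Put P6 (231 MB) in memory block 4; 25 MB remain.
Put P7 (197 MB) in memory block 5; 59 MB remain.
Put P8 (38 MB) in memory block 3; 12 MB remain.
Put P9 (68 MB) in memory block 6; 188 MB remain.
Put P10 (210 MB) in memory block 7; 46 MB remain.
Put P11 (94 MB) in memory block 6; 94 MB remain.
Put P12 (157 MB) in memory block 8; 99 MB remain.
Put P13 (182 MB) in memory block 9; 74 MB remain.
Put P14 (220 MB) in memory block 10; 36 MB remain.
Put P15 (184 MB) in memory block 11; 72 MB remain.
Put P16 (137 MB) in memory block 12; 119 MB remain.
12 memory blocks × 256 MB = 3072 MB; used 2417 MB; unused 655 MB.

655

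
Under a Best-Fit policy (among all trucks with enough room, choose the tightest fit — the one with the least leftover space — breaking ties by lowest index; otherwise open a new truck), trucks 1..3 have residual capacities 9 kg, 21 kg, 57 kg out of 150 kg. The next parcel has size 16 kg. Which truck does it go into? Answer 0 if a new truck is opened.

Trucks with room: truck 2 (21 kg), truck 3 (57 kg).
Tightest fit is truck 2 with 21 kg free.

2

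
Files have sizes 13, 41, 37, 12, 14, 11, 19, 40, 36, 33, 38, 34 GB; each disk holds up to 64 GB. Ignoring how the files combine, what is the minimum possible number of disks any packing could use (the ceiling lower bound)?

Total size = 13 + 41 + 37 + 12 + 14 + 11 + 19 + 40 + 36 + 33 + 38 + 34 = 328 GB.
⌈328 / 64⌉ = 6.

6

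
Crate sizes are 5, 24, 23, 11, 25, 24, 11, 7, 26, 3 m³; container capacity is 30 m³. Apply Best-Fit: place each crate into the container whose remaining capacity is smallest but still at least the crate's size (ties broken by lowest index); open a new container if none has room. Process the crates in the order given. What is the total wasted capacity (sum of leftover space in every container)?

21

5 m³ → container 1 (remaining 25 m³)
24 m³ → container 1 (remaining 1 m³)
23 m³ → container 2 (remaining 7 m³)
11 m³ → container 3 (remaining 19 m³)
25 m³ → container 4 (remaining 5 m³)
24 m³ → container 5 (remaining 6 m³)
11 m³ → container 3 (remaining 8 m³)
7 m³ → container 2 (remaining 0 m³)
26 m³ → container 6 (remaining 4 m³)
3 m³ → container 6 (remaining 1 m³)
6 containers × 30 m³ = 180 m³; used 159 m³; unused 21 m³.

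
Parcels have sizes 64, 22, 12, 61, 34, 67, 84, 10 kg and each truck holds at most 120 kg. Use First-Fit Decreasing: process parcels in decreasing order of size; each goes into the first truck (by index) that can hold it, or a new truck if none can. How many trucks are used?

4 trucks

Sorted descending: 84, 67, 64, 61, 34, 22, 12, 10.
Put 84 kg in truck 1; 36 kg remain.
Put 67 kg in truck 2; 53 kg remain.
Put 64 kg in truck 3; 56 kg remain.
Put 61 kg in truck 4; 59 kg remain.
Put 34 kg in truck 1; 2 kg remain.
Put 22 kg in truck 2; 31 kg remain.
Put 12 kg in truck 2; 19 kg remain.
Put 10 kg in truck 2; 9 kg remain.
Final trucks: [84,34] [67,22,12,10] [64] [61].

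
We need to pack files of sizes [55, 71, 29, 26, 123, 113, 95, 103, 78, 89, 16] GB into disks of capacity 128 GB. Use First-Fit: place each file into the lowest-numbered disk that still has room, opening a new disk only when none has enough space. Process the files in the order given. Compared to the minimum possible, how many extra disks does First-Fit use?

First-Fit: [55,71] [29,26,16] [123] [113] [95] [103] [78] [89] → 8 disks.
Total size 798 GB; any packing needs at least ⌈798/128⌉ = 7 disks.
An optimal packing achieves that bound: [123] [113] [103,16] [95,29] [89,26] [78] [71,55] → 7 disks.
Excess: 8 − 7 = 1.

1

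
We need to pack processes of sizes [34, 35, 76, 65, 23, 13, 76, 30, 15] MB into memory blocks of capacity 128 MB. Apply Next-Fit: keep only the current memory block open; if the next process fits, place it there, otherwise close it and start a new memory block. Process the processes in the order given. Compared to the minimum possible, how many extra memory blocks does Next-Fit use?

1

Next-Fit: [34,35] [76] [65,23,13] [76,30,15] → 4 memory blocks.
Total size 367 MB; any packing needs at least ⌈367/128⌉ = 3 memory blocks.
An optimal packing achieves that bound: [76,35,15] [76,34,13] [65,30,23] → 3 memory blocks.
Excess: 4 − 3 = 1.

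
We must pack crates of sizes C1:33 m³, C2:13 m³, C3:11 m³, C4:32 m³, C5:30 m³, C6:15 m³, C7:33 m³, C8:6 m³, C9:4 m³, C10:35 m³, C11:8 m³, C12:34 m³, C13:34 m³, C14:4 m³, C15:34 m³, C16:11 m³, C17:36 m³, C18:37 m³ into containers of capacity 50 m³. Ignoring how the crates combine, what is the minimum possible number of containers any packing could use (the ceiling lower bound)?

9

Total size = 33 + 13 + 11 + 32 + 30 + 15 + 33 + 6 + 4 + 35 + 8 + 34 + 34 + 4 + 34 + 11 + 36 + 37 = 410 m³.
⌈410 / 50⌉ = 9.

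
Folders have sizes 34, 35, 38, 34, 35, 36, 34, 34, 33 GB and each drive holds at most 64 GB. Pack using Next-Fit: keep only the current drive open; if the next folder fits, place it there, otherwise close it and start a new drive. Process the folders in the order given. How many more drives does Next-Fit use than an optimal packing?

Next-Fit: [34] [35] [38] [34] [35] [36] [34] [34] [33] → 9 drives.
9 folders exceed 32 GB (half the capacity), and no two of those can share a drive, so at least 9 drives are needed.
So 9 is already optimal.

0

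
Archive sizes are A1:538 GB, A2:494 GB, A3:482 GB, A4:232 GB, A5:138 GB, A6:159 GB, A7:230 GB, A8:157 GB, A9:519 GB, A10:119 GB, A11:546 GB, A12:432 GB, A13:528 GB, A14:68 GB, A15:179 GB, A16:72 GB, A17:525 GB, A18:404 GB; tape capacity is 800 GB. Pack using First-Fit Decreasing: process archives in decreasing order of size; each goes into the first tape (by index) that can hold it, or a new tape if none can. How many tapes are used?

Sorted descending: 546, 538, 528, 525, 519, 494, 482, 432, 404, 232, 230, 179, 159, 157, 138, 119, 72, 68.
546 GB → tape 1 (remaining 254 GB)
538 GB → tape 2 (remaining 262 GB)
528 GB → tape 3 (remaining 272 GB)
525 GB → tape 4 (remaining 275 GB)
519 GB → tape 5 (remaining 281 GB)
494 GB → tape 6 (remaining 306 GB)
482 GB → tape 7 (remaining 318 GB)
432 GB → tape 8 (remaining 368 GB)
404 GB → tape 9 (remaining 396 GB)
232 GB → tape 1 (remaining 22 GB)
230 GB → tape 2 (remaining 32 GB)
179 GB → tape 3 (remaining 93 GB)
159 GB → tape 4 (remaining 116 GB)
157 GB → tape 5 (remaining 124 GB)
138 GB → tape 6 (remaining 168 GB)
119 GB → tape 5 (remaining 5 GB)
72 GB → tape 3 (remaining 21 GB)
68 GB → tape 4 (remaining 48 GB)
Final tapes: [546,232] [538,230] [528,179,72] [525,159,68] [519,157,119] [494,138] [482] [432] [404].

9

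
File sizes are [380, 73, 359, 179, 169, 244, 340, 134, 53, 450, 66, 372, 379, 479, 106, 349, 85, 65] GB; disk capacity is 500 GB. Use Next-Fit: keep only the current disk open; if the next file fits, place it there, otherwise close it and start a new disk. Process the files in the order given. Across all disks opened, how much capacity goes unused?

1718

disk 1: place 380 GB, 120 GB left
disk 1: place 73 GB, 47 GB left
disk 2: place 359 GB, 141 GB left
disk 3: place 179 GB, 321 GB left
disk 3: place 169 GB, 152 GB left
disk 4: place 244 GB, 256 GB left
disk 5: place 340 GB, 160 GB left
disk 5: place 134 GB, 26 GB left
disk 6: place 53 GB, 447 GB left
disk 7: place 450 GB, 50 GB left
disk 8: place 66 GB, 434 GB left
disk 8: place 372 GB, 62 GB left
disk 9: place 379 GB, 121 GB left
disk 10: place 479 GB, 21 GB left
disk 11: place 106 GB, 394 GB left
disk 11: place 349 GB, 45 GB left
disk 12: place 85 GB, 415 GB left
disk 12: place 65 GB, 350 GB left
12 disks × 500 GB = 6000 GB; used 4282 GB; unused 1718 GB.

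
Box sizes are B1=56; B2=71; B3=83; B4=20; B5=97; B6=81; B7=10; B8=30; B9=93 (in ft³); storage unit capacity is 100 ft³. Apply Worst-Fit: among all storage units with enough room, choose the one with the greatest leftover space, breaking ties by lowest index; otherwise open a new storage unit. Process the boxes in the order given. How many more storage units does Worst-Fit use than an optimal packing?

1

Worst-Fit: [56,20] [71,10] [83] [97] [81] [30] [93] → 7 storage units.
Total size 541 ft³; any packing needs at least ⌈541/100⌉ = 6 storage units.
An optimal packing achieves that bound: [97] [93] [83,10] [81] [71,20] [56,30] → 6 storage units.
Excess: 7 − 6 = 1.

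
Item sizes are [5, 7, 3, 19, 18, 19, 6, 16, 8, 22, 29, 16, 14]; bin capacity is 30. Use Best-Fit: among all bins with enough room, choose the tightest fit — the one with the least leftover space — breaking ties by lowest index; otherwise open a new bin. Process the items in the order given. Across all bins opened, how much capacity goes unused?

58

bin 1: place 5, 25 left
bin 1: place 7, 18 left
bin 1: place 3, 15 left
bin 2: place 19, 11 left
bin 3: place 18, 12 left
bin 4: place 19, 11 left
bin 2: place 6, 5 left
bin 5: place 16, 14 left
bin 4: place 8, 3 left
bin 6: place 22, 8 left
bin 7: place 29, 1 left
bin 8: place 16, 14 left
bin 5: place 14, 0 left
8 bins × 30 = 240; used 182; unused 58.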